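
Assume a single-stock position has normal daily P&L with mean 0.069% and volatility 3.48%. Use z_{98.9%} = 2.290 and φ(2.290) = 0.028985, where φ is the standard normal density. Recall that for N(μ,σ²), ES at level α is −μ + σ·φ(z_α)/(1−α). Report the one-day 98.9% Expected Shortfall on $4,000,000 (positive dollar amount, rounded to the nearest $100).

$364,000

Tail multiplier: φ(z)/(1−α) = 0.028985 / 0.011 = 2.635.
ES = −(0.069%) + 3.48% × 2.635 = 9.101%.
On $4,000,000: 0.09101 × $4,000,000 = $364,040.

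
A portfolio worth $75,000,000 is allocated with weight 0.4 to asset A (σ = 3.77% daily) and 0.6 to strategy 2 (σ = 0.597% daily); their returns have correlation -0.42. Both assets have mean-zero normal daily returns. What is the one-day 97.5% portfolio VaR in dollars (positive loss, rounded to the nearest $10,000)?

σ_p² = 0.4²·3.77² + 0.6²·0.597² + 2·-0.42·0.4·0.6·3.77·0.597 = 1.9486 (%²).
σ_p = √1.9486 = 1.396%.
At 97.5%, z = 1.960.
VaR = 1.960 × 1.396% = 2.736%; on $75,000,000 that is $2,052,000.

$2,050,000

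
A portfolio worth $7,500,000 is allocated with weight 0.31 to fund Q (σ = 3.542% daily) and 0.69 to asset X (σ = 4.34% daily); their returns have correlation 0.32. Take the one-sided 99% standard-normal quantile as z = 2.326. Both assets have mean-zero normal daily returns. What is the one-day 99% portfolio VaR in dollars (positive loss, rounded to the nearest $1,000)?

σ_p² = 0.31²·3.542² + 0.69²·4.34² + 2·0.32·0.31·0.69·3.542·4.34 = 12.2777 (%²).
σ_p = √12.2777 = 3.504%.
VaR = 2.326 × 3.504% = 8.150%; on $7,500,000 that is $611,250.

$611,000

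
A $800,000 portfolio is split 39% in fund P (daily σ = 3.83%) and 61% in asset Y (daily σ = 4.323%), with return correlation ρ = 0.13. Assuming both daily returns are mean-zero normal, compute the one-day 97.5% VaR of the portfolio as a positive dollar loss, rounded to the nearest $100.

σ_p² = 0.39²·3.83² + 0.61²·4.323² + 2·0.13·0.39·0.61·3.83·4.323 = 10.2092 (%²).
σ_p = √10.2092 = 3.195%.
At 97.5%, z = 1.960.
VaR = 1.960 × 3.195% = 6.262%; on $800,000 that is $50,096.

$50,100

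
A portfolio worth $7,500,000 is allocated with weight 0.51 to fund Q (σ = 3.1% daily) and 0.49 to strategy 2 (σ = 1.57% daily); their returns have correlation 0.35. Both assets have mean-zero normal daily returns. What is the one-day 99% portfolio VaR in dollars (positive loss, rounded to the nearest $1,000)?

$346,000

σ_p² = 0.51²·3.1² + 0.49²·1.57² + 2·0.35·0.51·0.49·3.1·1.57 = 3.9428 (%²).
σ_p = √3.9428 = 1.986%.
At 99%, z = 2.326.
VaR = 2.326 × 1.986% = 4.619%; on $7,500,000 that is $346,425.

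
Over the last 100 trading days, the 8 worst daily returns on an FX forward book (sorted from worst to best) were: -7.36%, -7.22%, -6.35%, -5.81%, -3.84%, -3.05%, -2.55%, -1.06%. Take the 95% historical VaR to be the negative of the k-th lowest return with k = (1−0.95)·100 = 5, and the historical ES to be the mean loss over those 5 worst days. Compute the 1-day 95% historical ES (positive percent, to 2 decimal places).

The 5 worst returns sum to -30.58%.
ES = −(-30.58%) / 5 = 6.116% ≈ 6.12%.

6.12%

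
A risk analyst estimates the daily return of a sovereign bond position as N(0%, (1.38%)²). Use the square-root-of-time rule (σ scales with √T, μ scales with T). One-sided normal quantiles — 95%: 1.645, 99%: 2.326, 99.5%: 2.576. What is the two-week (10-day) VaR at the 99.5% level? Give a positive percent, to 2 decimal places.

σ_{10d} = 1.38% × √10 = 4.364%.
VaR = 2.576 × 4.364% = 11.242%.

11.24%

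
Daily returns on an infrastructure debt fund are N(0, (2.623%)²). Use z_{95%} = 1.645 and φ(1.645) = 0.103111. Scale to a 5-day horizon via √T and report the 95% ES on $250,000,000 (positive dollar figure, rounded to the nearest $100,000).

$30,200,000

σ_{5d} = 2.623% × √5 = 5.865%.
ES multiplier = φ(z)/(1−α) = 0.103111/0.05 = 2.062.
ES = 5.865% × 2.062 = 12.094%; on $250,000,000: $30,235,000.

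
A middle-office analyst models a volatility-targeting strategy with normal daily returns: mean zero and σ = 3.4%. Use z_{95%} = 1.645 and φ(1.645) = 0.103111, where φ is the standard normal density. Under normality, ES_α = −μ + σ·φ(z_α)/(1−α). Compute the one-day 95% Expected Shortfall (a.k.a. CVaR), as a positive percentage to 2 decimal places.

Tail multiplier: φ(z)/(1−α) = 0.103111 / 0.05 = 2.062.
ES = 3.4% × 2.062 = 7.011%.

7.01%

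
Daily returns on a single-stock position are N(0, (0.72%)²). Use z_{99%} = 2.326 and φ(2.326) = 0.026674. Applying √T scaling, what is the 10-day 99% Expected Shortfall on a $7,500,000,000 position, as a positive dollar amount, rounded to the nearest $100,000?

$455,500,000

σ_{10d} = 0.72% × √10 = 2.277%.
ES multiplier = φ(z)/(1−α) = 0.026674/0.01 = 2.667.
ES = 2.277% × 2.667 = 6.073%; on $7,500,000,000: $455,475,000.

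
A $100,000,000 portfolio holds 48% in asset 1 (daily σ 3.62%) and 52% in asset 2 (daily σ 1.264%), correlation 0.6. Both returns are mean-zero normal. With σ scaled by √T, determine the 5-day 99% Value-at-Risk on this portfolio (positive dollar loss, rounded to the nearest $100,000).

σ_p = √(0.48²·3.62² + 0.52²·1.264² + 2·0.6·0.48·0.52·3.62·1.264) = 2.196%.
σ_{5d} = 2.196% × √5 = 4.910%.
z(99%) = 2.326.
VaR = 2.326 × 4.910% = 11.421%; on $100,000,000 that is $11,421,000.

$11,400,000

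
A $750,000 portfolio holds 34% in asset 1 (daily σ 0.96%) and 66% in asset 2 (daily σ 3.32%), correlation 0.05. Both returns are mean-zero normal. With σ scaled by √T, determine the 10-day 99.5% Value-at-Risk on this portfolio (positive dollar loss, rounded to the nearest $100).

σ_p = √(0.34²·0.96² + 0.66²·3.32² + 2·0.05·0.34·0.66·0.96·3.32) = 2.231%.
σ_{10d} = 2.231% × √10 = 7.055%.
z(99.5%) = 2.576.
VaR = 2.576 × 7.055% = 18.174%; on $750,000 that is $136,305.

$136,300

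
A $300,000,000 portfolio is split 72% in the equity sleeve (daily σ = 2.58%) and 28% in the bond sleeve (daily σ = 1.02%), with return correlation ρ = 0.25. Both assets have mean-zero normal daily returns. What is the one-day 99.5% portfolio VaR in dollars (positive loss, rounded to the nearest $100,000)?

σ_p² = 0.72²·2.58² + 0.28²·1.02² + 2·0.25·0.72·0.28·2.58·1.02 = 3.7975 (%²).
σ_p = √3.7975 = 1.949%.
At 99.5%, z = 2.576.
VaR = 2.576 × 1.949% = 5.021%; on $300,000,000 that is $15,063,000.

$15,100,000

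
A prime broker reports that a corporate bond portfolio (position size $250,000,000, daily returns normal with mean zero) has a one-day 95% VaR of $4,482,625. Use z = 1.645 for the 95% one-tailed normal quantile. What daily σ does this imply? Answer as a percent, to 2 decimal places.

1.09%

VaR as a fraction: $4,482,625 / $250,000,000 = 1.793%.
σ = VaR / z = 1.793% / 1.645 = 1.090%.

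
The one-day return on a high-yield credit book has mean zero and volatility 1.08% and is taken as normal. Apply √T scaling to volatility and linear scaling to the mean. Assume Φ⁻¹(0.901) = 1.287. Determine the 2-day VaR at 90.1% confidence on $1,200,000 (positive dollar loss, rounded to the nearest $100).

$23,600

σ_{2d} = 1.08% × √2 = 1.527%.
VaR = 1.287 × 1.527% = 1.965%.
On $1,200,000: 0.01965 × $1,200,000 = $23,580.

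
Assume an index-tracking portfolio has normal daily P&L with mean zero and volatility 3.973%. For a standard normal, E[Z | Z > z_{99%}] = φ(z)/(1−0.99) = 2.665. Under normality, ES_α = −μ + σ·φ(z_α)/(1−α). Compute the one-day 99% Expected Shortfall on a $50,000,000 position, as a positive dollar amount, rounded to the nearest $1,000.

$5,294,000

ES = 3.973% × 2.665 = 10.588%.
On $50,000,000: 0.10588 × $50,000,000 = $5,294,000.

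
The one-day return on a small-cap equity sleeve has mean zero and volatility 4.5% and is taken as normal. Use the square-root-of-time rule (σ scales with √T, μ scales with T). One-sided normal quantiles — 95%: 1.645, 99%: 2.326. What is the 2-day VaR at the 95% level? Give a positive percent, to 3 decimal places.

10.469%

σ_{2d} = 4.5% × √2 = 6.364%.
VaR = 1.645 × 6.364% = 10.469%.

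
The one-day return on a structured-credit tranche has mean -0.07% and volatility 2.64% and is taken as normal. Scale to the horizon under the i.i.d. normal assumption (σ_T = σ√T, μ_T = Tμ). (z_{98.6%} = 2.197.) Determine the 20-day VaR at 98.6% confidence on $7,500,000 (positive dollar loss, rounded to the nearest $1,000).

σ_{20d} = 2.64% × √20 = 11.806%; μ_{20d} = 20 × -0.07% = -1.400%.
VaR = −(-1.400%) + 2.197 × 11.806% = 27.338%.
On $7,500,000: 0.27338 × $7,500,000 = $2,050,350.

$2,050,000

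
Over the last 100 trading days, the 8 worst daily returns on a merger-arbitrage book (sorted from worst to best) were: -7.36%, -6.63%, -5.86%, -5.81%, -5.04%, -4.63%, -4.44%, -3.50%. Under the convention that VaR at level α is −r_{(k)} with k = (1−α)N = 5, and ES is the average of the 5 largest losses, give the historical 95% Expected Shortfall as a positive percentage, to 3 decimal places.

6.140%

The 5 worst returns sum to -30.70%.
ES = −(-30.70%) / 5 = 6.14% ≈ 6.140%.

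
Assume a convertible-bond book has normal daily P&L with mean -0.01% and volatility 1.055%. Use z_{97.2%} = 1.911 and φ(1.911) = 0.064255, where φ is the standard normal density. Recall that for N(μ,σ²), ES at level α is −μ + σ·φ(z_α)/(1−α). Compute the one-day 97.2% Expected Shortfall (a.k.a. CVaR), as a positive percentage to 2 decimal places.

2.43%

Tail multiplier: φ(z)/(1−α) = 0.064255 / 0.028 = 2.295.
ES = −(-0.01%) + 1.055% × 2.295 = 2.431%.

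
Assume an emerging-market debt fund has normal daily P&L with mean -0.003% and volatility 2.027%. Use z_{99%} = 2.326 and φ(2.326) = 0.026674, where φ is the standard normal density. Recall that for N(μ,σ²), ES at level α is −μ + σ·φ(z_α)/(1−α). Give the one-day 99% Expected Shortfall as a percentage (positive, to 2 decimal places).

5.41%

Tail multiplier: φ(z)/(1−α) = 0.026674 / 0.01 = 2.667.
ES = −(-0.003%) + 2.027% × 2.667 = 5.409%.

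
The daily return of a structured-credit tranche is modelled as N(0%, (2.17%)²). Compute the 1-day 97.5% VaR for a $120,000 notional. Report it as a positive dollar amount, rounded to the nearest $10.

At 97.5% one-sided, z = 1.960.
VaR = z·σ = 1.960 × 2.17% = 4.253%.
On $120,000: 0.04253 × $120,000 = $5,104.

$5,100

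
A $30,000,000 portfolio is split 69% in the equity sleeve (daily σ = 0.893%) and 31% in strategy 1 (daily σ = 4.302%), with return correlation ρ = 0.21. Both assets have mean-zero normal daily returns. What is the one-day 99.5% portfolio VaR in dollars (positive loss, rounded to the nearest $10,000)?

$1,220,000

σ_p² = 0.69²·0.893² + 0.31²·4.302² + 2·0.21·0.69·0.31·0.893·4.302 = 2.5033 (%²).
σ_p = √2.5033 = 1.582%.
At 99.5%, z = 2.576.
VaR = 2.576 × 1.582% = 4.075%; on $30,000,000 that is $1,222,500.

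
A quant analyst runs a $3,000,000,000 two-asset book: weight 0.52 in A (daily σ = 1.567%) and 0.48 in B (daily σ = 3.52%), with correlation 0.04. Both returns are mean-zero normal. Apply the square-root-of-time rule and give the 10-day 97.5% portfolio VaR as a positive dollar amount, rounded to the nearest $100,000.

σ_p = √(0.52²·1.567² + 0.48²·3.52² + 2·0.04·0.52·0.48·1.567·3.52) = 1.905%.
σ_{10d} = 1.905% × √10 = 6.024%.
z(97.5%) = 1.960.
VaR = 1.960 × 6.024% = 11.807%; on $3,000,000,000 that is $354,210,000.

$354,200,000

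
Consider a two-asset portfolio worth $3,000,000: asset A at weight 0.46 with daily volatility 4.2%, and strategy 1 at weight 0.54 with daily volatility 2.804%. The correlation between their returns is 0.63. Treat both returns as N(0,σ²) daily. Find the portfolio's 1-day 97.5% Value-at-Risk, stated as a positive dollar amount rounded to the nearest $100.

$183,200

σ_p² = 0.46²·4.2² + 0.54²·2.804² + 2·0.63·0.46·0.54·4.2·2.804 = 9.7113 (%²).
σ_p = √9.7113 = 3.116%.
At 97.5%, z = 1.960.
VaR = 1.960 × 3.116% = 6.107%; on $3,000,000 that is $183,210.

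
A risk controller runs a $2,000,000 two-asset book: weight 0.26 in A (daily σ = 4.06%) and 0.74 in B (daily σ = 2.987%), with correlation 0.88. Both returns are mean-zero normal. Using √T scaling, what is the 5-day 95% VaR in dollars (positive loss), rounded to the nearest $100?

$233,900

σ_p = √(0.26²·4.06² + 0.74²·2.987² + 2·0.88·0.26·0.74·4.06·2.987) = 3.179%.
σ_{5d} = 3.179% × √5 = 7.108%.
z(95%) = 1.645.
VaR = 1.645 × 7.108% = 11.693%; on $2,000,000 that is $233,860.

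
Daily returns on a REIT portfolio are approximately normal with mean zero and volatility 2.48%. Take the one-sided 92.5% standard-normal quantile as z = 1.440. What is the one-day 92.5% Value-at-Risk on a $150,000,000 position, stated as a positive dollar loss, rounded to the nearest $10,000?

$5,360,000

VaR = z·σ = 1.440 × 2.48% = 3.571%.
On $150,000,000: 0.03571 × $150,000,000 = $5,356,500.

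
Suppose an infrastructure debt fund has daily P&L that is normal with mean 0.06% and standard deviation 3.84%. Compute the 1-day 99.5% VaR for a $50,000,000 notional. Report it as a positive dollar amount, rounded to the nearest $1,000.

At 99.5% one-sided, z = 2.576.
VaR = −μ + z·σ = −(0.06%) + 2.576 × 3.84% = 9.832%.
On $50,000,000: 0.09832 × $50,000,000 = $4,916,000.

$4,916,000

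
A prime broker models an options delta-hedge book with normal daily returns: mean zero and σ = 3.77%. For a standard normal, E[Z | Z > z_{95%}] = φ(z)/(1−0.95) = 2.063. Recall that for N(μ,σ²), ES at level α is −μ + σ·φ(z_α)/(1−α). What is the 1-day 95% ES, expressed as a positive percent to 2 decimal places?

7.78%

ES = 3.77% × 2.063 = 7.778%.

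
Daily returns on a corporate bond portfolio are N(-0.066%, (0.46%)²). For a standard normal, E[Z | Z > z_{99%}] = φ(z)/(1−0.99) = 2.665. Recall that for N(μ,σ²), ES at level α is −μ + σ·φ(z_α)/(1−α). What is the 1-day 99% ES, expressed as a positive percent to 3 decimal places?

ES = −(-0.066%) + 0.46% × 2.665 = 1.292%.

1.292%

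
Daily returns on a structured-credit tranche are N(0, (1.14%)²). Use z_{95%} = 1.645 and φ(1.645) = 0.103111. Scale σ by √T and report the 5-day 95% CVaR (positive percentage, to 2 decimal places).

5.26%

σ_{5d} = 1.14% × √5 = 2.549%.
ES multiplier = φ(z)/(1−α) = 0.103111/0.05 = 2.062.
ES = 2.549% × 2.062 = 5.256%.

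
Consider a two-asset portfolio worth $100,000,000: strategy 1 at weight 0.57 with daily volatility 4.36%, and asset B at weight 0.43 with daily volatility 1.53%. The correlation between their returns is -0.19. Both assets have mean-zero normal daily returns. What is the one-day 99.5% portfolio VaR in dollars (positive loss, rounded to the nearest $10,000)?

σ_p² = 0.57²·4.36² + 0.43²·1.53² + 2·-0.19·0.57·0.43·4.36·1.53 = 5.9877 (%²).
σ_p = √5.9877 = 2.447%.
At 99.5%, z = 2.576.
VaR = 2.576 × 2.447% = 6.303%; on $100,000,000 that is $6,303,000.

$6,300,000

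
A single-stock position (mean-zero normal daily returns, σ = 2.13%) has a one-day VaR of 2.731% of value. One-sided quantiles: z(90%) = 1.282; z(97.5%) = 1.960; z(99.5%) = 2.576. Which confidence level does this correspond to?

Implied z = VaR/σ = 2.731 / 2.13 = 1.282.
This matches z(90%) = 1.282.

90%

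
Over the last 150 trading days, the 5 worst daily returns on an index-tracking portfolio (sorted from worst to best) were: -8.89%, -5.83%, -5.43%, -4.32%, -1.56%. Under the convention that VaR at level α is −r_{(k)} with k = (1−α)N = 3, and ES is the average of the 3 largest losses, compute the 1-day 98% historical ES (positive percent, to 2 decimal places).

6.72%

The 3 worst returns sum to -20.15%.
ES = −(-20.15%) / 3 = 6.7166…% ≈ 6.72%.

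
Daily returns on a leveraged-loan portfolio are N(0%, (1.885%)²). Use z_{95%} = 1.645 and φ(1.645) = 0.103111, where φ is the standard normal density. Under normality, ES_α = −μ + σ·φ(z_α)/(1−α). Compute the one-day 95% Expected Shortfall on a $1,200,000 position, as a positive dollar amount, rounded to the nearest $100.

$46,600

Tail multiplier: φ(z)/(1−α) = 0.103111 / 0.05 = 2.062.
ES = 1.885% × 2.062 = 3.887%.
On $1,200,000: 0.03887 × $1,200,000 = $46,644.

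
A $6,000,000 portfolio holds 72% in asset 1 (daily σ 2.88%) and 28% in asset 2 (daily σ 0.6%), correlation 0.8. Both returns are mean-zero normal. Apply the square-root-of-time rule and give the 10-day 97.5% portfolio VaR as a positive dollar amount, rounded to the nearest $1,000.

$822,000

σ_p = √(0.72²·2.88² + 0.28²·0.6² + 2·0.8·0.72·0.28·2.88·0.6) = 2.210%.
σ_{10d} = 2.210% × √10 = 6.989%.
z(97.5%) = 1.960.
VaR = 1.960 × 6.989% = 13.698%; on $6,000,000 that is $821,880.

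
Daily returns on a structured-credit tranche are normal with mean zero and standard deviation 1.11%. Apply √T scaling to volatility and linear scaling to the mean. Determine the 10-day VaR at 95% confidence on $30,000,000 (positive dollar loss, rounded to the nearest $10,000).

At 95%, z = 1.645.
σ_{10d} = 1.11% × √10 = 3.510%.
VaR = 1.645 × 3.510% = 5.774%.
On $30,000,000: 0.05774 × $30,000,000 = $1,732,200.

$1,730,000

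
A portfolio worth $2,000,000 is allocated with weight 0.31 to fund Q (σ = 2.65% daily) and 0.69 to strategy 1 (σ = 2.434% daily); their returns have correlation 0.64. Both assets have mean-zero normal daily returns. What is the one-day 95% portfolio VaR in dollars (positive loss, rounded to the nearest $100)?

σ_p² = 0.31²·2.65² + 0.69²·2.434² + 2·0.64·0.31·0.69·2.65·2.434 = 5.2614 (%²).
σ_p = √5.2614 = 2.294%.
At 95%, z = 1.645.
VaR = 1.645 × 2.294% = 3.774%; on $2,000,000 that is $75,480.

$75,500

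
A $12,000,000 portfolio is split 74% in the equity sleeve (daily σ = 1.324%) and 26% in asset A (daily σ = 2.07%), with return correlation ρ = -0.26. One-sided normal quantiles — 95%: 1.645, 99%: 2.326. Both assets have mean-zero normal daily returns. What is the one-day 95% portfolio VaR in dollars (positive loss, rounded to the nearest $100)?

σ_p² = 0.74²·1.324² + 0.26²·2.07² + 2·-0.26·0.74·0.26·1.324·2.07 = 0.9754 (%²).
σ_p = √0.9754 = 0.988%.
VaR = 1.645 × 0.988% = 1.625%; on $12,000,000 that is $195,000.

$195,000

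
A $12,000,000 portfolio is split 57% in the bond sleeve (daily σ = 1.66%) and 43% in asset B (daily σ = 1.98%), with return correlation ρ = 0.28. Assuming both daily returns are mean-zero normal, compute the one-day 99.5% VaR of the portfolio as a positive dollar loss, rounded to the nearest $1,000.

σ_p² = 0.57²·1.66² + 0.43²·1.98² + 2·0.28·0.57·0.43·1.66·1.98 = 2.0713 (%²).
σ_p = √2.0713 = 1.439%.
At 99.5%, z = 2.576.
VaR = 2.576 × 1.439% = 3.707%; on $12,000,000 that is $444,840.

$445,000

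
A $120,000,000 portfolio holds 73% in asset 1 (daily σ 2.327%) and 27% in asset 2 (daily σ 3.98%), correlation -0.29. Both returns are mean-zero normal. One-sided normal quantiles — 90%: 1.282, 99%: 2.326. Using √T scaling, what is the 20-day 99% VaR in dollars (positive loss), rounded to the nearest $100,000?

$21,600,000

σ_p = √(0.73²·2.327² + 0.27²·3.98² + 2·-0.29·0.73·0.27·2.327·3.98) = 1.727%.
σ_{20d} = 1.727% × √20 = 7.723%.
VaR = 2.326 × 7.723% = 17.964%; on $120,000,000 that is $21,556,800.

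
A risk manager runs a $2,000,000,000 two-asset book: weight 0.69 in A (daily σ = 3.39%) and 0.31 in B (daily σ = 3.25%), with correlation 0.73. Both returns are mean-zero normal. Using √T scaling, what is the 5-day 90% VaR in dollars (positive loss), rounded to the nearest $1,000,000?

$181,000,000

σ_p = √(0.69²·3.39² + 0.31²·3.25² + 2·0.73·0.69·0.31·3.39·3.25) = 3.151%.
σ_{5d} = 3.151% × √5 = 7.046%.
z(90%) = 1.282.
VaR = 1.282 × 7.046% = 9.033%; on $2,000,000,000 that is $180,660,000.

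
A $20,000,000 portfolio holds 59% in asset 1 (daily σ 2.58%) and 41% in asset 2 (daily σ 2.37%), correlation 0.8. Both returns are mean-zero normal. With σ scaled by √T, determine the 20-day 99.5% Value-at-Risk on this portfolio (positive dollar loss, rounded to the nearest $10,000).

$5,470,000

σ_p = √(0.59²·2.58² + 0.41²·2.37² + 2·0.8·0.59·0.41·2.58·2.37) = 2.372%.
σ_{20d} = 2.372% × √20 = 10.608%.
z(99.5%) = 2.576.
VaR = 2.576 × 10.608% = 27.326%; on $20,000,000 that is $5,465,200.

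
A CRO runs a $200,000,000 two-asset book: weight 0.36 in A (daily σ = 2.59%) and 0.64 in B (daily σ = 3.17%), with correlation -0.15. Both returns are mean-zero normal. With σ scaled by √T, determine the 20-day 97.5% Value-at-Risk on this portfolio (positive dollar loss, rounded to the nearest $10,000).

$36,850,000

σ_p = √(0.36²·2.59² + 0.64²·3.17² + 2·-0.15·0.36·0.64·2.59·3.17) = 2.102%.
σ_{20d} = 2.102% × √20 = 9.400%.
z(97.5%) = 1.960.
VaR = 1.960 × 9.400% = 18.424%; on $200,000,000 that is $36,848,000.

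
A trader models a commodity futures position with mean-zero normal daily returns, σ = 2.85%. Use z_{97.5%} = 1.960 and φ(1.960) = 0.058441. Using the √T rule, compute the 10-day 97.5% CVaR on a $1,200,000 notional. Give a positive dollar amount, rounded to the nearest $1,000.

$253,000

σ_{10d} = 2.85% × √10 = 9.012%.
ES multiplier = φ(z)/(1−α) = 0.058441/0.025 = 2.338.
ES = 9.012% × 2.338 = 21.070%; on $1,200,000: $252,840.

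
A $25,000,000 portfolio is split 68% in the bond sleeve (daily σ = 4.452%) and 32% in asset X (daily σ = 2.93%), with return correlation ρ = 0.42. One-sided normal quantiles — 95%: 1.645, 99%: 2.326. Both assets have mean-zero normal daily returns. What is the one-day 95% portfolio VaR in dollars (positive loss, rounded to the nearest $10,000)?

σ_p² = 0.68²·4.452² + 0.32²·2.93² + 2·0.42·0.68·0.32·4.452·2.93 = 12.4283 (%²).
σ_p = √12.4283 = 3.525%.
VaR = 1.645 × 3.525% = 5.799%; on $25,000,000 that is $1,449,750.

$1,450,000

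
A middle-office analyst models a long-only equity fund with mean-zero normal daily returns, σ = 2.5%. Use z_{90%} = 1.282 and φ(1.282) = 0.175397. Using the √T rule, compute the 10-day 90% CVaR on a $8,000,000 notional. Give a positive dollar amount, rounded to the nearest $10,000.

σ_{10d} = 2.5% × √10 = 7.906%.
ES multiplier = φ(z)/(1−α) = 0.175397/0.1 = 1.754.
ES = 7.906% × 1.754 = 13.867%; on $8,000,000: $1,109,360.

$1,110,000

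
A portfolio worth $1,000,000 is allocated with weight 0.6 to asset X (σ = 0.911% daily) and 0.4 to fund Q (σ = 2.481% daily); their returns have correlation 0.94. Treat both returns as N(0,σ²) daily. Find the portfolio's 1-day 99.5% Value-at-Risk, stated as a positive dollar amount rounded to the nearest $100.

$39,100

σ_p² = 0.6²·0.911² + 0.4²·2.481² + 2·0.94·0.6·0.4·0.911·2.481 = 2.3034 (%²).
σ_p = √2.3034 = 1.518%.
At 99.5%, z = 2.576.
VaR = 2.576 × 1.518% = 3.910%; on $1,000,000 that is $39,100.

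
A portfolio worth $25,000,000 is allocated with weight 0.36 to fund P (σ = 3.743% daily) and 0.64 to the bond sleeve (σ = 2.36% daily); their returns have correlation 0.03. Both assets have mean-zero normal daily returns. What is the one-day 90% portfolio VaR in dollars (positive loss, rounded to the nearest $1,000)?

$658,000

σ_p² = 0.36²·3.743² + 0.64²·2.36² + 2·0.03·0.36·0.64·3.743·2.36 = 4.2191 (%²).
σ_p = √4.2191 = 2.054%.
At 90%, z = 1.282.
VaR = 1.282 × 2.054% = 2.633%; on $25,000,000 that is $658,250.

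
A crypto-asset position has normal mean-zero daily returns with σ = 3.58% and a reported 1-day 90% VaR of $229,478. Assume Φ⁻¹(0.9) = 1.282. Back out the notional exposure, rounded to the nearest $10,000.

VaR as a fraction of value: z·σ = 1.282 × 3.58% = 4.58956%.
Position = $229,478 / 0.0458956 = $5,000,000.

$5,000,000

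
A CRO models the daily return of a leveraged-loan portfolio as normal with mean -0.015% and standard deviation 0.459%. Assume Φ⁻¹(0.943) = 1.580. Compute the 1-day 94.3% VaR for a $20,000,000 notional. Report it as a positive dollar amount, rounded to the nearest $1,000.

$148,000

VaR = −μ + z·σ = −(-0.015%) + 1.580 × 0.459% = 0.740%.
On $20,000,000: 0.00740 × $20,000,000 = $148,000.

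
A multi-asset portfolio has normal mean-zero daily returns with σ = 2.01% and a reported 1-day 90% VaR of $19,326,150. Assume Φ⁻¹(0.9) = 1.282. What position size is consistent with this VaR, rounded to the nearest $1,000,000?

VaR as a fraction of value: z·σ = 1.282 × 2.01% = 2.57682%.
Position = $19,326,150 / 0.0257682 = $750,000,000.

$750,000,000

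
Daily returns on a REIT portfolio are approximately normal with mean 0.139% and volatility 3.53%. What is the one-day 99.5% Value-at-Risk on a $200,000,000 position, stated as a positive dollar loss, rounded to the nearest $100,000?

At 99.5% one-sided, z = 2.576.
VaR = −μ + z·σ = −(0.139%) + 2.576 × 3.53% = 8.954%.
On $200,000,000: 0.08954 × $200,000,000 = $17,908,000.

$17,900,000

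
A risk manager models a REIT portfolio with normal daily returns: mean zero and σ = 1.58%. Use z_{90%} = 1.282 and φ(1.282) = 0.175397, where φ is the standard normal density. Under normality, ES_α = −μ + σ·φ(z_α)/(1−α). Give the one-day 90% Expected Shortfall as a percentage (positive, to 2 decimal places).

2.77%

Tail multiplier: φ(z)/(1−α) = 0.175397 / 0.1 = 1.754.
ES = 1.58% × 1.754 = 2.771%.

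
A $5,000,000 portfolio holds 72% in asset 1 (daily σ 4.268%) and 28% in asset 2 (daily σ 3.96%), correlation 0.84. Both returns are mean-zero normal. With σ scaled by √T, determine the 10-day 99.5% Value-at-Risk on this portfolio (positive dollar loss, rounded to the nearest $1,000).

$1,649,000

σ_p = √(0.72²·4.268² + 0.28²·3.96² + 2·0.84·0.72·0.28·4.268·3.96) = 4.049%.
σ_{10d} = 4.049% × √10 = 12.804%.
z(99.5%) = 2.576.
VaR = 2.576 × 12.804% = 32.983%; on $5,000,000 that is $1,649,150.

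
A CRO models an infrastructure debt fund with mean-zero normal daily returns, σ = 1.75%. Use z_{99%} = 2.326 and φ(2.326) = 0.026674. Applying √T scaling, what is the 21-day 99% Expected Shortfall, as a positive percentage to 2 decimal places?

σ_{21d} = 1.75% × √21 = 8.020%.
ES multiplier = φ(z)/(1−α) = 0.026674/0.01 = 2.667.
ES = 8.020% × 2.667 = 21.389%.

21.39%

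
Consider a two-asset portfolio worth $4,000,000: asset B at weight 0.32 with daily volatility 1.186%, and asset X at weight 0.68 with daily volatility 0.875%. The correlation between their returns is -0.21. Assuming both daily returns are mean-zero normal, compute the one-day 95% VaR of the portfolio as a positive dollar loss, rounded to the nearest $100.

$41,800

σ_p² = 0.32²·1.186² + 0.68²·0.875² + 2·-0.21·0.32·0.68·1.186·0.875 = 0.4032 (%²).
σ_p = √0.4032 = 0.635%.
At 95%, z = 1.645.
VaR = 1.645 × 0.635% = 1.045%; on $4,000,000 that is $41,800.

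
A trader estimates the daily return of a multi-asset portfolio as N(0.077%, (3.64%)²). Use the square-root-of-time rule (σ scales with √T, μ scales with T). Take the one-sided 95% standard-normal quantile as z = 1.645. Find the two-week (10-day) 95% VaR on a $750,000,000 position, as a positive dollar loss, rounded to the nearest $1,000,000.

$136,000,000

σ_{10d} = 3.64% × √10 = 11.511%; μ_{10d} = 10 × 0.077% = 0.770%.
VaR = −(0.770%) + 1.645 × 11.511% = 18.166%.
On $750,000,000: 0.18166 × $750,000,000 = $136,245,000.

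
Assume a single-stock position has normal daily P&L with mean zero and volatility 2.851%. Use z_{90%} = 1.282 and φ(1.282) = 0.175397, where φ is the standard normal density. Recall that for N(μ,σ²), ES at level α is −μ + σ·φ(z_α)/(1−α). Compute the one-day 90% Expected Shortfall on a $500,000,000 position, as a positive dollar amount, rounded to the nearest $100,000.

$25,000,000

Tail multiplier: φ(z)/(1−α) = 0.175397 / 0.1 = 1.754.
ES = 2.851% × 1.754 = 5.001%.
On $500,000,000: 0.05001 × $500,000,000 = $25,005,000.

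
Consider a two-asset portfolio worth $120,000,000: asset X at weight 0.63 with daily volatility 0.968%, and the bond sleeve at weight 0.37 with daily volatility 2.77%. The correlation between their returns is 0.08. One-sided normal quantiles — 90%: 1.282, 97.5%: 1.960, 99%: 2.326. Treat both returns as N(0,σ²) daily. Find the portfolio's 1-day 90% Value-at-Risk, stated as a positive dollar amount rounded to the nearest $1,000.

$1,898,000

σ_p² = 0.63²·0.968² + 0.37²·2.77² + 2·0.08·0.63·0.37·0.968·2.77 = 1.5223 (%²).
σ_p = √1.5223 = 1.234%.
VaR = 1.282 × 1.234% = 1.582%; on $120,000,000 that is $1,898,400.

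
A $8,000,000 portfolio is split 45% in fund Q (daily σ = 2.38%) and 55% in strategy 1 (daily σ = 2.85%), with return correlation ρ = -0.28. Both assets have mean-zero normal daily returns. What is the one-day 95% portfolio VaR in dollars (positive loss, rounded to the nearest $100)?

σ_p² = 0.45²·2.38² + 0.55²·2.85² + 2·-0.28·0.45·0.55·2.38·2.85 = 2.6640 (%²).
σ_p = √2.6640 = 1.632%.
At 95%, z = 1.645.
VaR = 1.645 × 1.632% = 2.685%; on $8,000,000 that is $214,800.

$214,800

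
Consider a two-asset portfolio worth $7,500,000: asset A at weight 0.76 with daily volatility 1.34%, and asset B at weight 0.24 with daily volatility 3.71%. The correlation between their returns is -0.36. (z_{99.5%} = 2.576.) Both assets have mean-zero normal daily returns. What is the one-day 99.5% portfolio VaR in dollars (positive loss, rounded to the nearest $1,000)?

$210,000

σ_p² = 0.76²·1.34² + 0.24²·3.71² + 2·-0.36·0.76·0.24·1.34·3.71 = 1.1771 (%²).
σ_p = √1.1771 = 1.085%.
VaR = 2.576 × 1.085% = 2.795%; on $7,500,000 that is $209,625.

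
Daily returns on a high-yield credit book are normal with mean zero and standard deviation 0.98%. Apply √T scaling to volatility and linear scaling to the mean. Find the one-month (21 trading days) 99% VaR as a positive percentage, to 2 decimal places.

10.45%

At 99%, z = 2.326.
σ_{21d} = 0.98% × √21 = 4.491%.
VaR = 2.326 × 4.491% = 10.446%.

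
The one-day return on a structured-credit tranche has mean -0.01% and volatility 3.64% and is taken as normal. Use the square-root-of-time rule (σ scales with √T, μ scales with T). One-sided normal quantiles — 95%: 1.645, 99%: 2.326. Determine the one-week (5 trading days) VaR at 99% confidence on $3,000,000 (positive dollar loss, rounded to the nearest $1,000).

σ_{5d} = 3.64% × √5 = 8.139%; μ_{5d} = 5 × -0.01% = -0.050%.
VaR = −(-0.050%) + 2.326 × 8.139% = 18.981%.
On $3,000,000: 0.18981 × $3,000,000 = $569,430.

$569,000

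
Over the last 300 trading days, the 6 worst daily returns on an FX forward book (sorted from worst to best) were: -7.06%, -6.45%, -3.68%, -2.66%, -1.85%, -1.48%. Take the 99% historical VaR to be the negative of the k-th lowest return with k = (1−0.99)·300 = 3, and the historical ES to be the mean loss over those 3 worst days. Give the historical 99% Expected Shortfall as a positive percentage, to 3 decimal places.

The 3 worst returns sum to -17.19%.
ES = −(-17.19%) / 3 = 5.73% ≈ 5.730%.

5.730%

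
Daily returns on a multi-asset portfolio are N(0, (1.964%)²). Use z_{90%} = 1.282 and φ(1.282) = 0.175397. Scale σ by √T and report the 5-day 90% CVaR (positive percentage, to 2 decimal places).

σ_{5d} = 1.964% × √5 = 4.392%.
ES multiplier = φ(z)/(1−α) = 0.175397/0.1 = 1.754.
ES = 4.392% × 1.754 = 7.704%.

7.70%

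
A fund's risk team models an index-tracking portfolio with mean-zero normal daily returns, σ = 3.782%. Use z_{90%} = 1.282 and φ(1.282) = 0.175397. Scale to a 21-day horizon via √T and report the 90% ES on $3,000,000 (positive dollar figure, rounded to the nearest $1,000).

σ_{21d} = 3.782% × √21 = 17.331%.
ES multiplier = φ(z)/(1−α) = 0.175397/0.1 = 1.754.
ES = 17.331% × 1.754 = 30.399%; on $3,000,000: $911,970.

$912,000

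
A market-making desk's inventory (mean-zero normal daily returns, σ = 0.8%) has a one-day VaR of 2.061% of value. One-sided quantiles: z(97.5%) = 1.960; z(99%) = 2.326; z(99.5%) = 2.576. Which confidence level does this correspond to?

Implied z = VaR/σ = 2.061 / 0.8 = 2.576.
This matches z(99.5%) = 2.576.

99.5%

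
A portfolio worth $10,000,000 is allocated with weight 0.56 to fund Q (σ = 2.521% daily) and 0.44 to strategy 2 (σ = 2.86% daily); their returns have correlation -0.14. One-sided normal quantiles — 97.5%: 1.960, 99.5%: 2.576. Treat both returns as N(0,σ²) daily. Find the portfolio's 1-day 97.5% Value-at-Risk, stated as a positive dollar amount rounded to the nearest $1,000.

σ_p² = 0.56²·2.521² + 0.44²·2.86² + 2·-0.14·0.56·0.44·2.521·2.86 = 3.0792 (%²).
σ_p = √3.0792 = 1.755%.
VaR = 1.960 × 1.755% = 3.440%; on $10,000,000 that is $344,000.

$344,000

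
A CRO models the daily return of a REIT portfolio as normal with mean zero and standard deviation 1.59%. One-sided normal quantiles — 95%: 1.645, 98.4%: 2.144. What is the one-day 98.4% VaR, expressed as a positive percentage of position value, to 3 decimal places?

3.409%

VaR = z·σ = 2.144 × 1.59% = 3.409%.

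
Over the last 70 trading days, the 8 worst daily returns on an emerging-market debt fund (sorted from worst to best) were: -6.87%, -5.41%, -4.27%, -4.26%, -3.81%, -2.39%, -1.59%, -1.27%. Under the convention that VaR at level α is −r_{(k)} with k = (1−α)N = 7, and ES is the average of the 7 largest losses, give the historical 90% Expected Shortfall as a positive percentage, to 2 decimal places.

4.09%

The 7 worst returns sum to -28.60%.
ES = −(-28.60%) / 7 = 4.0857…% ≈ 4.09%.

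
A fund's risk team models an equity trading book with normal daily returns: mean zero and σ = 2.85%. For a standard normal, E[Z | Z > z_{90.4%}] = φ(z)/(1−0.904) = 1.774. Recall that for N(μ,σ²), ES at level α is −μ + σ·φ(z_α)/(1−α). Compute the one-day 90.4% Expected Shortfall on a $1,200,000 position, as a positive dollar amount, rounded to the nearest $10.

$60,670

ES = 2.85% × 1.774 = 5.056%.
On $1,200,000: 0.05056 × $1,200,000 = $60,672.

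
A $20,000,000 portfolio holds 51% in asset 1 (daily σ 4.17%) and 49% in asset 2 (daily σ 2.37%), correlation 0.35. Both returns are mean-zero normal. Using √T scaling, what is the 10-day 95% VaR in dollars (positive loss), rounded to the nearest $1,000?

$2,868,000

σ_p = √(0.51²·4.17² + 0.49²·2.37² + 2·0.35·0.51·0.49·4.17·2.37) = 2.757%.
σ_{10d} = 2.757% × √10 = 8.718%.
z(95%) = 1.645.
VaR = 1.645 × 8.718% = 14.341%; on $20,000,000 that is $2,868,200.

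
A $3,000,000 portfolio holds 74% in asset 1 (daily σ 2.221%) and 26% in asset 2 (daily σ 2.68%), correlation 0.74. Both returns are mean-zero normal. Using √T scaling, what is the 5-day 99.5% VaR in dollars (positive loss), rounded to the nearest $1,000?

σ_p = √(0.74²·2.221² + 0.26²·2.68² + 2·0.74·0.74·0.26·2.221·2.68) = 2.209%.
σ_{5d} = 2.209% × √5 = 4.939%.
z(99.5%) = 2.576.
VaR = 2.576 × 4.939% = 12.723%; on $3,000,000 that is $381,690.

$382,000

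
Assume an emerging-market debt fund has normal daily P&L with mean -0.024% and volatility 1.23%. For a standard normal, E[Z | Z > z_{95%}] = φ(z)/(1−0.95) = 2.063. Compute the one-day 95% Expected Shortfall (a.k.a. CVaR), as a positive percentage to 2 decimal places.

2.56%

ES = −(-0.024%) + 1.23% × 2.063 = 2.561%.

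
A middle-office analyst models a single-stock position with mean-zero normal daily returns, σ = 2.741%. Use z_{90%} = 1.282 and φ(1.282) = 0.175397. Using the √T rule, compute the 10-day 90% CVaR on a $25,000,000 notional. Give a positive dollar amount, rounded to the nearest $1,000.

$3,801,000

σ_{10d} = 2.741% × √10 = 8.668%.
ES multiplier = φ(z)/(1−α) = 0.175397/0.1 = 1.754.
ES = 8.668% × 1.754 = 15.204%; on $25,000,000: $3,801,000.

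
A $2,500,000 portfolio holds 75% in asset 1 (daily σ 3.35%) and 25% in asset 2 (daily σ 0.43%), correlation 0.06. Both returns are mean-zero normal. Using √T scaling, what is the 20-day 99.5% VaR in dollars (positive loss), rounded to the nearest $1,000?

σ_p = √(0.75²·3.35² + 0.25²·0.43² + 2·0.06·0.75·0.25·3.35·0.43) = 2.521%.
σ_{20d} = 2.521% × √20 = 11.274%.
z(99.5%) = 2.576.
VaR = 2.576 × 11.274% = 29.042%; on $2,500,000 that is $726,050.

$726,000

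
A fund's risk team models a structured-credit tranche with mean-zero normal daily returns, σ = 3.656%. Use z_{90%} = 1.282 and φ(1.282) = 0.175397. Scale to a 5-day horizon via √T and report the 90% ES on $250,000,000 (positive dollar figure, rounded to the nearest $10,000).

σ_{5d} = 3.656% × √5 = 8.175%.
ES multiplier = φ(z)/(1−α) = 0.175397/0.1 = 1.754.
ES = 8.175% × 1.754 = 14.339%; on $250,000,000: $35,847,500.

$35,850,000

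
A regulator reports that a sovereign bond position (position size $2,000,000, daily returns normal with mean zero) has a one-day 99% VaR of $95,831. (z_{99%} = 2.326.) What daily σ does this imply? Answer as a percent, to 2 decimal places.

VaR as a fraction: $95,831 / $2,000,000 = 4.792%.
σ = VaR / z = 4.792% / 2.326 = 2.060%.

2.06%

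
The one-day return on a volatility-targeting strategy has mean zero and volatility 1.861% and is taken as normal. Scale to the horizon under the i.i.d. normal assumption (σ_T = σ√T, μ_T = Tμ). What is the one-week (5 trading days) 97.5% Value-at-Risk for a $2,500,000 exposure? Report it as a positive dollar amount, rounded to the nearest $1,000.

$204,000

At 97.5%, z = 1.960.
σ_{5d} = 1.861% × √5 = 4.161%.
VaR = 1.960 × 4.161% = 8.156%.
On $2,500,000: 0.08156 × $2,500,000 = $203,900.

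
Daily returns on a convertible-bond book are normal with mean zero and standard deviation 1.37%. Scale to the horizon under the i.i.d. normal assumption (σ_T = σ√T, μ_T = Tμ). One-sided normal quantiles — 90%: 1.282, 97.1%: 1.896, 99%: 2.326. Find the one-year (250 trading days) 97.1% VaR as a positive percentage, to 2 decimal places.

σ_{250d} = 1.37% × √250 = 21.662%.
VaR = 1.896 × 21.662% = 41.071%.

41.07%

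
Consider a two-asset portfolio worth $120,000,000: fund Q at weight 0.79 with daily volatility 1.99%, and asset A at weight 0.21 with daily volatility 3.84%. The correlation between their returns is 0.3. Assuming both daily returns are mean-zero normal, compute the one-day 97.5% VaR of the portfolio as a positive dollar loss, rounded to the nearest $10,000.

σ_p² = 0.79²·1.99² + 0.21²·3.84² + 2·0.3·0.79·0.21·1.99·3.84 = 3.8824 (%²).
σ_p = √3.8824 = 1.970%.
At 97.5%, z = 1.960.
VaR = 1.960 × 1.970% = 3.861%; on $120,000,000 that is $4,633,200.

$4,630,000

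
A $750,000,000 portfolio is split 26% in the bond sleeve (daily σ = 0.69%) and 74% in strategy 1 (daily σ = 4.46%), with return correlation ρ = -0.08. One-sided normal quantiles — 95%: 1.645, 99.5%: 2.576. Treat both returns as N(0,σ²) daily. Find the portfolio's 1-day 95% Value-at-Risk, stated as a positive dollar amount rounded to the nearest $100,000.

σ_p² = 0.26²·0.69² + 0.74²·4.46² + 2·-0.08·0.26·0.74·0.69·4.46 = 10.8301 (%²).
σ_p = √10.8301 = 3.291%.
VaR = 1.645 × 3.291% = 5.414%; on $750,000,000 that is $40,605,000.

$40,600,000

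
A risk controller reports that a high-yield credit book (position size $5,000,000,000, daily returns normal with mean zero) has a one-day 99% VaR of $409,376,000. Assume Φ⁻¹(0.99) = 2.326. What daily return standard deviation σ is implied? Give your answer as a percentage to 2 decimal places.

3.52%

VaR as a fraction: $409,376,000 / $5,000,000,000 = 8.188%.
σ = VaR / z = 8.188% / 2.326 = 3.520%.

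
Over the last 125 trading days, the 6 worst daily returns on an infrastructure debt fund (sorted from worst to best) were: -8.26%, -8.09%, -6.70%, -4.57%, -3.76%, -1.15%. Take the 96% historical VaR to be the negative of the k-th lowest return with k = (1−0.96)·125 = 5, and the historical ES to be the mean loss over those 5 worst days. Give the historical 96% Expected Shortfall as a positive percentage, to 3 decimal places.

The 5 worst returns sum to -31.38%.
ES = −(-31.38%) / 5 = 6.276%.

6.276%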